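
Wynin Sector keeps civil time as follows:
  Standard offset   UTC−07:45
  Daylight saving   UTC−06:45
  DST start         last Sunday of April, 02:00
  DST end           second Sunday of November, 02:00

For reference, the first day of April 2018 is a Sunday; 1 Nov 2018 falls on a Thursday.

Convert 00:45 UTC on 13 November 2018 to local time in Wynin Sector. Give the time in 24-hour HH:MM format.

17:00

1 April 2018 is a Sunday, so Sundays fall on 1, 8, 15, 22, 29; the last is April 29.
1 November 2018 is a Thursday, so the first Sunday is November 4 and the second is November 11.
At the standard offset (UTC−07:45), 00:45 UTC − 7h45m = 17:00 Wynin Sector standard time (rolling into the previous day, 12 November 2018).
The standard-time date in Wynin Sector, 12 November 2018, does not fall between 29 April and 11 November, so daylight saving is not in effect and Wynin Sector is at UTC−07:45.
00:45 UTC − 7h45m = 17:00 local (rolling into the previous day, 12 November 2018).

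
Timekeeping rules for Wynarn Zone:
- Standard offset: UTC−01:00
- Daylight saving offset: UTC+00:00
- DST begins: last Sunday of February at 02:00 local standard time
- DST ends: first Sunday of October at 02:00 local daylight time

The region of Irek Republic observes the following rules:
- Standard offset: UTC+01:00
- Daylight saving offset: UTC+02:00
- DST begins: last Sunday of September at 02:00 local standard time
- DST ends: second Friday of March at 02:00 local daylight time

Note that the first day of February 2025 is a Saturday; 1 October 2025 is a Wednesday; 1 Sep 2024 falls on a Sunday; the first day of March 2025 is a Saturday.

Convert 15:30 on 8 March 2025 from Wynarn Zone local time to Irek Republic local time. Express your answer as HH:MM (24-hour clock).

17:30

1 February 2025 is a Saturday, so Sundays fall on 2, 9, 16, 23; the last is February 23.
1 October 2025 is a Wednesday, so the first Sunday is October 5.
Daylight saving runs 23 February – 5 October; 8 March 2025 is inside that window, so Wynarn Zone is at UTC+00:00.
15:30 Wynarn Zone − 0h = 15:30 UTC.
1 September 2024 is a Sunday, so Sundays fall on 1, 8, 15, 22, 29; the last is September 29.
1 March 2025 is a Saturday, so the first Friday is March 7 and the second is March 14.
At the standard offset (UTC+01:00), 15:30 UTC + 1h = 16:30 Irek Republic standard time.
The standard-time date in Irek Republic, 8 March 2025, lies within the daylight-saving period (29 September 2024 – 14 March 2025), so Irek Republic is on daylight time, UTC+02:00.
15:30 UTC + 2h = 17:30 Irek Republic.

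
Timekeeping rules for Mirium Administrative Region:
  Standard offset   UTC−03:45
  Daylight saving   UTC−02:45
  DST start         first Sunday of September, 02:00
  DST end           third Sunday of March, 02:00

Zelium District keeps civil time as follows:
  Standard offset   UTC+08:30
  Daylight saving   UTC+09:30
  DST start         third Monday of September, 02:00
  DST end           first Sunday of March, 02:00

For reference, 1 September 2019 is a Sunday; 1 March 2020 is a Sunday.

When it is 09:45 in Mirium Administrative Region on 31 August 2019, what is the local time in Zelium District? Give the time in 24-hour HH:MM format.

22:00

1 September 2019 is a Sunday, so the first Sunday is September 1.
1 March 2020 is a Sunday, so the first Sunday is March 1 and the third is March 15.
Daylight saving runs 1 September 2019 – 15 March 2020; 31 August 2019 is outside that window, so Mirium Administrative Region is on standard time at UTC−03:45.
09:45 Mirium Administrative Region + 3h45m = 13:30 UTC.
1 September 2019 is a Sunday, so the first Monday is September 2 and the third is September 16.
1 March 2020 is a Sunday, so the first Sunday is March 1.
At the standard offset (UTC+08:30), 13:30 UTC + 8h30m = 22:00 Zelium District standard time.
The standard-time date in Zelium District, 31 August 2019, is outside the daylight-saving period (16 September 2019 – 1 March 2020), so Zelium District is on standard time, UTC+08:30.
13:30 UTC + 8h30m = 22:00 Zelium District.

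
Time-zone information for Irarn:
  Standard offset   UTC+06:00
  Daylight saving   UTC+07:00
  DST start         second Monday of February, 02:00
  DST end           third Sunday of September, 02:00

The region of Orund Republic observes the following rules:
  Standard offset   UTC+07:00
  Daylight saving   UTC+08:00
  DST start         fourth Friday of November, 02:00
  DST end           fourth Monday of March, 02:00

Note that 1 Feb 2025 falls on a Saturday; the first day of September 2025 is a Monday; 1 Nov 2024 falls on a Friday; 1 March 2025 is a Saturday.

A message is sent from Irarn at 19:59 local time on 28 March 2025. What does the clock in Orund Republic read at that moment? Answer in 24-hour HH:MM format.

19:59

1 February 2025 is a Saturday, so the first Monday is February 3 and the second is February 10.
1 September 2025 is a Monday, so the first Sunday is September 7 and the third is September 21.
Daylight saving runs 10 February – 21 September; 28 March 2025 is inside that window, so Irarn is at UTC+07:00.
19:59 Irarn − 7h = 12:59 UTC.
1 November 2024 is a Friday, so the first Friday is November 1 and the fourth is November 22.
1 March 2025 is a Saturday, so the first Monday is March 3 and the fourth is March 24.
At the standard offset (UTC+07:00), 12:59 UTC + 7h = 19:59 Orund Republic standard time.
Daylight saving runs 22 November 2024 – 24 March 2025; the standard-time date in Orund Republic, 28 March 2025, is outside that window, so Orund Republic is on standard time at UTC+07:00.
12:59 UTC + 7h = 19:59 Orund Republic.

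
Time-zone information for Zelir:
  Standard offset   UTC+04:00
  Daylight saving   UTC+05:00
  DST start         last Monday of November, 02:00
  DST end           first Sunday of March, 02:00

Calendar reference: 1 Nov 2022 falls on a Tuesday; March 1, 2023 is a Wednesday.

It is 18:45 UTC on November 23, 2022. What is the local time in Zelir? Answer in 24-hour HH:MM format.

22:45

1 November 2022 is a Tuesday, so Mondays fall on 7, 14, 21, 28; the last is November 28.
1 March 2023 is a Wednesday, so the first Sunday is March 5.
At the standard offset (UTC+04:00), 18:45 UTC + 4h = 22:45 Zelir standard time.
The standard-time date in Zelir, November 23, 2022, is outside the daylight-saving period (28 November 2022 – 5 March 2023), so Zelir is on standard time, UTC+04:00.
18:45 UTC + 4h = 22:45 local.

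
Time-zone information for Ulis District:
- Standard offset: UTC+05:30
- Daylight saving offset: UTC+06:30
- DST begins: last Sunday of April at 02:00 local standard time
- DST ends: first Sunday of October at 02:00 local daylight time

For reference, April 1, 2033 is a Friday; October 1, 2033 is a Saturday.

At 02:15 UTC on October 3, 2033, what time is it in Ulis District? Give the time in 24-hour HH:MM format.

1 April 2033 is a Friday, so Sundays fall on 3, 10, 17, 24; the last is April 24.
1 October 2033 is a Saturday, so the first Sunday is October 2.
At the standard offset (UTC+05:30), 02:15 UTC + 5h30m = 07:45 Ulis District standard time.
Daylight saving runs 24 April – 2 October; the standard-time date in Ulis District, October 3, 2033, is outside that window, so Ulis District is on standard time at UTC+05:30.
02:15 UTC + 5h30m = 07:45 local.

07:45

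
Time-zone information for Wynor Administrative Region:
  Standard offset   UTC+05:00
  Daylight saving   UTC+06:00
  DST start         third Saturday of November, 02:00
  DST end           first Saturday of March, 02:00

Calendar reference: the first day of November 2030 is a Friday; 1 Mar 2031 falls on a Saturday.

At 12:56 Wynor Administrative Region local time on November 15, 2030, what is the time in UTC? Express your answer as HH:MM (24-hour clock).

07:56

1 November 2030 is a Friday, so the first Saturday is November 2 and the third is November 16.
1 March 2031 is a Saturday, so the first Saturday is March 1.
November 15, 2030 is outside the daylight-saving period (16 November 2030 – 1 March 2031), so Wynor Administrative Region is on standard time, UTC+05:00.
12:56 local − 5h = 07:56 UTC.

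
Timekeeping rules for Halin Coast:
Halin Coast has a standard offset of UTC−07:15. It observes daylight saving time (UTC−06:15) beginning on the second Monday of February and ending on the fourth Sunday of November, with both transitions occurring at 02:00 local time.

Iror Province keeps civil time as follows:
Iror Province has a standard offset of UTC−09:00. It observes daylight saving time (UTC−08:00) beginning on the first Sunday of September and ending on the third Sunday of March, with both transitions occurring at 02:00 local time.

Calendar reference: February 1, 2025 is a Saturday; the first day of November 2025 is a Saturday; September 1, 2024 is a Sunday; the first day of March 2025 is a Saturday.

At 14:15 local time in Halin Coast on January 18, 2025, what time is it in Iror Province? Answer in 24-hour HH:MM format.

1 February 2025 is a Saturday, so the first Monday is February 3 and the second is February 10.
1 November 2025 is a Saturday, so the first Sunday is November 2 and the fourth is November 23.
Daylight saving runs 10 February – 23 November; January 18, 2025 is outside that window, so Halin Coast is on standard time at UTC−07:15.
14:15 Halin Coast + 7h15m = 21:30 UTC.
1 September 2024 is a Sunday, so the first Sunday is September 1.
1 March 2025 is a Saturday, so the first Sunday is March 2 and the third is March 16.
At the standard offset (UTC−09:00), 21:30 UTC − 9h = 12:30 Iror Province standard time.
The standard-time date in Iror Province, January 18, 2025, falls between 1 September 2024 and 16 March 2025, so daylight saving is in effect and Iror Province is at UTC−08:00.
21:30 UTC − 8h = 13:30 Iror Province.

13:30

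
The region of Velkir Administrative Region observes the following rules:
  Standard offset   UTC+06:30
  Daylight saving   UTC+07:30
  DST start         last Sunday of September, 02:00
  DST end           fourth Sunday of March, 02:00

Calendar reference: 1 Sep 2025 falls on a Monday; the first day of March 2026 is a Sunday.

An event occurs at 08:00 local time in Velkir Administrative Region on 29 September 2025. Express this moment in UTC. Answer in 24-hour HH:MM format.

1 September 2025 is a Monday, so Sundays fall on 7, 14, 21, 28; the last is September 28.
1 March 2026 is a Sunday, so the first Sunday is March 1 and the fourth is March 22.
29 September 2025 falls between 28 September 2025 and 22 March 2026, so daylight saving is in effect and Velkir Administrative Region is at UTC+07:30.
08:00 local − 7h30m = 00:30 UTC.

00:30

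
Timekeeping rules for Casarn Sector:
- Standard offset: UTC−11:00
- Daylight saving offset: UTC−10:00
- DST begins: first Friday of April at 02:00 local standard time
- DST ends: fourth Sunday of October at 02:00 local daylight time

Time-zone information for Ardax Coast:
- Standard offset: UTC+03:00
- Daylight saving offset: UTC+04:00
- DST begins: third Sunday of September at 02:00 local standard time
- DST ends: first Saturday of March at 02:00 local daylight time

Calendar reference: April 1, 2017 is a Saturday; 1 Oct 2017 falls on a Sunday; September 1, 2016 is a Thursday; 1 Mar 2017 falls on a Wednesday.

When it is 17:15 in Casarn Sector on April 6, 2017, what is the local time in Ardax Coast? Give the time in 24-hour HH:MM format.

07:15

1 April 2017 is a Saturday, so the first Friday is April 7.
1 October 2017 is a Sunday, so the first Sunday is October 1 and the fourth is October 22.
Daylight saving runs 7 April – 22 October; April 6, 2017 is outside that window, so Casarn Sector is on standard time at UTC−11:00.
17:15 Casarn Sector + 11h = 04:15 UTC (rolling into the next day, 7 April 2017).
1 September 2016 is a Thursday, so the first Sunday is September 4 and the third is September 18.
1 March 2017 is a Wednesday, so the first Saturday is March 4.
At the standard offset (UTC+03:00), 04:15 UTC + 3h = 07:15 Ardax Coast standard time.
The standard-time date in Ardax Coast, April 7, 2017, does not fall between 18 September 2016 and 4 March 2017, so daylight saving is not in effect and Ardax Coast is at UTC+03:00.
04:15 UTC + 3h = 07:15 Ardax Coast.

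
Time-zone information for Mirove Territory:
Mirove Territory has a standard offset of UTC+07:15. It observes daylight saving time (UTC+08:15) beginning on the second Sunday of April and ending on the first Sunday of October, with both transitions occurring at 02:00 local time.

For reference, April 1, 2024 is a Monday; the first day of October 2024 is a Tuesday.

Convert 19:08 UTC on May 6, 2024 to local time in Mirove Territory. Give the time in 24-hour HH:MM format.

03:23

1 April 2024 is a Monday, so the first Sunday is April 7 and the second is April 14.
1 October 2024 is a Tuesday, so the first Sunday is October 6.
At the standard offset (UTC+07:15), 19:08 UTC + 7h15m = 02:23 Mirove Territory standard time (rolling into the next day, 7 May 2024).
The standard-time date in Mirove Territory, May 7, 2024, falls between 14 April and 6 October, so daylight saving is in effect and Mirove Territory is at UTC+08:15.
19:08 UTC + 8h15m = 03:23 local (rolling into the next day, 7 May 2024).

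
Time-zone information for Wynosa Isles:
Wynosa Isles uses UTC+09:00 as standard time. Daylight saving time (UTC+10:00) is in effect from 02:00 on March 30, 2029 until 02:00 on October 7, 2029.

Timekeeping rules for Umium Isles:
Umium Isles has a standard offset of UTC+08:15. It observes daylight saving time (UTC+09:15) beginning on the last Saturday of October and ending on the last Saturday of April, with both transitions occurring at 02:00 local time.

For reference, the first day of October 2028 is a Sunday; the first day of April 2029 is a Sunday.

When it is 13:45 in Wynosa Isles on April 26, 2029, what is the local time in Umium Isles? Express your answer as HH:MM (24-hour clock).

April 26, 2029 falls between 30 March and 7 October, so daylight saving is in effect and Wynosa Isles is at UTC+10:00.
13:45 Wynosa Isles − 10h = 03:45 UTC.
1 October 2028 is a Sunday, so Saturdays fall on 7, 14, 21, 28; the last is October 28.
1 April 2029 is a Sunday, so Saturdays fall on 7, 14, 21, 28; the last is April 28.
At the standard offset (UTC+08:15), 03:45 UTC + 8h15m = 12:00 Umium Isles standard time.
The standard-time date in Umium Isles, April 26, 2029, falls between 28 October 2028 and 28 April 2029, so daylight saving is in effect and Umium Isles is at UTC+09:15.
03:45 UTC + 9h15m = 13:00 Umium Isles.

13:00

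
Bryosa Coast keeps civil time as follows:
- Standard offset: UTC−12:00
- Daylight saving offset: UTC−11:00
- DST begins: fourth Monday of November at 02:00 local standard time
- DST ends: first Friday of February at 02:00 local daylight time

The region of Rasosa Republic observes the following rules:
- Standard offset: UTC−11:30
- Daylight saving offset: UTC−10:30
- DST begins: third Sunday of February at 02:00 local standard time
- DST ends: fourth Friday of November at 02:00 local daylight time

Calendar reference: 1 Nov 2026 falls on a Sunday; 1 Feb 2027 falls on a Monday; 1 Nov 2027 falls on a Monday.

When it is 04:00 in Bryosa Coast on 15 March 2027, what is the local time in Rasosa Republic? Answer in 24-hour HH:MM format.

05:30

1 November 2026 is a Sunday, so the first Monday is November 2 and the fourth is November 23.
1 February 2027 is a Monday, so the first Friday is February 5.
15 March 2027 does not fall between 23 November 2026 and 5 February 2027, so daylight saving is not in effect and Bryosa Coast is at UTC−12:00.
04:00 Bryosa Coast + 12h = 16:00 UTC.
1 February 2027 is a Monday, so the first Sunday is February 7 and the third is February 21.
1 November 2027 is a Monday, so the first Friday is November 5 and the fourth is November 26.
At the standard offset (UTC−11:30), 16:00 UTC − 11h30m = 04:30 Rasosa Republic standard time.
The standard-time date in Rasosa Republic, 15 March 2027, lies within the daylight-saving period (21 February – 26 November), so Rasosa Republic is on daylight time, UTC−10:30.
16:00 UTC − 10h30m = 05:30 Rasosa Republic.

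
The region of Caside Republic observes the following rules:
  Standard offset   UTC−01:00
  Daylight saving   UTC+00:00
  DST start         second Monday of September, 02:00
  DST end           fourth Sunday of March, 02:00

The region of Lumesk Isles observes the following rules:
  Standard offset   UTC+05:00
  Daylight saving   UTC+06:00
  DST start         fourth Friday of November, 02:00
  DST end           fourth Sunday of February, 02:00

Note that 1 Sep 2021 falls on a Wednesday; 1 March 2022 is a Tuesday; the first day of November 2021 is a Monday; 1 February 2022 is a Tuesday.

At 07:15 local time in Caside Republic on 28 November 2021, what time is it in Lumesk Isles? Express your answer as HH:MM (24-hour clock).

1 September 2021 is a Wednesday, so the first Monday is September 6 and the second is September 13.
1 March 2022 is a Tuesday, so the first Sunday is March 6 and the fourth is March 27.
28 November 2021 lies within the daylight-saving period (13 September 2021 – 27 March 2022), so Caside Republic is on daylight time, UTC+00:00.
07:15 Caside Republic − 0h = 07:15 UTC.
1 November 2021 is a Monday, so the first Friday is November 5 and the fourth is November 26.
1 February 2022 is a Tuesday, so the first Sunday is February 6 and the fourth is February 27.
At the standard offset (UTC+05:00), 07:15 UTC + 5h = 12:15 Lumesk Isles standard time.
Daylight saving runs 26 November 2021 – 27 February 2022; the standard-time date in Lumesk Isles, 28 November 2021, is inside that window, so Lumesk Isles is at UTC+06:00.
07:15 UTC + 6h = 13:15 Lumesk Isles.

13:15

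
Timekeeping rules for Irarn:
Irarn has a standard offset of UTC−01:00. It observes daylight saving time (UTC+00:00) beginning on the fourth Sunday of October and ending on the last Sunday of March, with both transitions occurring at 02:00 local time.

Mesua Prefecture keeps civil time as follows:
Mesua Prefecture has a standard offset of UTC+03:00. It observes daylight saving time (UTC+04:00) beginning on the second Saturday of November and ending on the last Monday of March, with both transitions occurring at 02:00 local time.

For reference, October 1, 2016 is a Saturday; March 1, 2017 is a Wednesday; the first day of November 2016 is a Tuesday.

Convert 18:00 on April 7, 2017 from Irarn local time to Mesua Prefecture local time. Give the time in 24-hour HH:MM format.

22:00

1 October 2016 is a Saturday, so the first Sunday is October 2 and the fourth is October 23.
1 March 2017 is a Wednesday, so Sundays fall on 5, 12, 19, 26; the last is March 26.
Daylight saving runs 23 October 2016 – 26 March 2017; April 7, 2017 is outside that window, so Irarn is on standard time at UTC−01:00.
18:00 Irarn + 1h = 19:00 UTC.
1 November 2016 is a Tuesday, so the first Saturday is November 5 and the second is November 12.
1 March 2017 is a Wednesday, so Mondays fall on 6, 13, 20, 27; the last is March 27.
At the standard offset (UTC+03:00), 19:00 UTC + 3h = 22:00 Mesua Prefecture standard time.
The standard-time date in Mesua Prefecture, April 7, 2017, is outside the daylight-saving period (12 November 2016 – 27 March 2017), so Mesua Prefecture is on standard time, UTC+03:00.
19:00 UTC + 3h = 22:00 Mesua Prefecture.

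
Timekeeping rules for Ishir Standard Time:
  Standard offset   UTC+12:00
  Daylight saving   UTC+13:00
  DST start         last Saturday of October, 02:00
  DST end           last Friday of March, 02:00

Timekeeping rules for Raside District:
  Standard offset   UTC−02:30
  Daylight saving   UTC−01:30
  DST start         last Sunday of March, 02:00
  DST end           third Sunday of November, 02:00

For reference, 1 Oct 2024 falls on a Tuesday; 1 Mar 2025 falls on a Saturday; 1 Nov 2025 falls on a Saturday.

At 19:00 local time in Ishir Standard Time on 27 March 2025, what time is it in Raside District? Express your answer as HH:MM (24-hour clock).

1 October 2024 is a Tuesday, so Saturdays fall on 5, 12, 19, 26; the last is October 26.
1 March 2025 is a Saturday, so Fridays fall on 7, 14, 21, 28; the last is March 28.
27 March 2025 falls between 26 October 2024 and 28 March 2025, so daylight saving is in effect and Ishir Standard Time is at UTC+13:00.
19:00 Ishir Standard Time − 13h = 06:00 UTC.
1 March 2025 is a Saturday, so Sundays fall on 2, 9, 16, 23, 30; the last is March 30.
1 November 2025 is a Saturday, so the first Sunday is November 2 and the third is November 16.
At the standard offset (UTC−02:30), 06:00 UTC − 2h30m = 03:30 Raside District standard time.
Daylight saving runs 30 March – 16 November; the standard-time date in Raside District, 27 March 2025, is outside that window, so Raside District is on standard time at UTC−02:30.
06:00 UTC − 2h30m = 03:30 Raside District.

03:30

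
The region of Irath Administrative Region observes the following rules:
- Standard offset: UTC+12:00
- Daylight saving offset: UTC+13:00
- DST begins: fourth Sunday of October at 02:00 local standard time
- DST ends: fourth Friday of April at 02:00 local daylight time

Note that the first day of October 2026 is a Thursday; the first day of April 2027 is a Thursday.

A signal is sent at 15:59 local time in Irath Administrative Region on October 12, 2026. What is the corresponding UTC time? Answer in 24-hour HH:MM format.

03:59

1 October 2026 is a Thursday, so the first Sunday is October 4 and the fourth is October 25.
1 April 2027 is a Thursday, so the first Friday is April 2 and the fourth is April 23.
October 12, 2026 is outside the daylight-saving period (25 October 2026 – 23 April 2027), so Irath Administrative Region is on standard time, UTC+12:00.
15:59 local − 12h = 03:59 UTC.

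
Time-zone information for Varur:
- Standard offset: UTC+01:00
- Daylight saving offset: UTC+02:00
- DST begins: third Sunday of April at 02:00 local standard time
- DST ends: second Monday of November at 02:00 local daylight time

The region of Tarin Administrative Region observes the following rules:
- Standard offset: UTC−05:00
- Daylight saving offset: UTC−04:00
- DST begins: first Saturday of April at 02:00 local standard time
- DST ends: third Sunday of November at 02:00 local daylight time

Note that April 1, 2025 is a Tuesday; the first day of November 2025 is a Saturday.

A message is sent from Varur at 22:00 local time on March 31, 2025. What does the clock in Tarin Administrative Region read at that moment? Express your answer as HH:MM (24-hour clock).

1 April 2025 is a Tuesday, so the first Sunday is April 6 and the third is April 20.
1 November 2025 is a Saturday, so the first Monday is November 3 and the second is November 10.
Daylight saving runs 20 April – 10 November; March 31, 2025 is outside that window, so Varur is on standard time at UTC+01:00.
22:00 Varur − 1h = 21:00 UTC.
1 April 2025 is a Tuesday, so the first Saturday is April 5.
1 November 2025 is a Saturday, so the first Sunday is November 2 and the third is November 16.
At the standard offset (UTC−05:00), 21:00 UTC − 5h = 16:00 Tarin Administrative Region standard time.
The standard-time date in Tarin Administrative Region, March 31, 2025, does not fall between 5 April and 16 November, so daylight saving is not in effect and Tarin Administrative Region is at UTC−05:00.
21:00 UTC − 5h = 16:00 Tarin Administrative Region.

16:00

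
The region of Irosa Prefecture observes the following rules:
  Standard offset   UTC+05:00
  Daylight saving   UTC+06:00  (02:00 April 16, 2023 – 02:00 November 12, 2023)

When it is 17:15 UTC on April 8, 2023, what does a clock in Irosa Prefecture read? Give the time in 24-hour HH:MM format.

22:15

At the standard offset (UTC+05:00), 17:15 UTC + 5h = 22:15 Irosa Prefecture standard time.
Daylight saving runs 16 April – 12 November; the standard-time date in Irosa Prefecture, April 8, 2023, is outside that window, so Irosa Prefecture is on standard time at UTC+05:00.
17:15 UTC + 5h = 22:15 local.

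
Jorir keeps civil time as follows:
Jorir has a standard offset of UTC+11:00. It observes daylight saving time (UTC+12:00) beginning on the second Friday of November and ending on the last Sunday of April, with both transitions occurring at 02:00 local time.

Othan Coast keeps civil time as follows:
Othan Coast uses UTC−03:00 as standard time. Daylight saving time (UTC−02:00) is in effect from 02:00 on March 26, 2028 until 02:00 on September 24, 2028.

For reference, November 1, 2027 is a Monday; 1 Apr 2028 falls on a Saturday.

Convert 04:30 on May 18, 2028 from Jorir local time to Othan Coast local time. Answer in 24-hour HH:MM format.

1 November 2027 is a Monday, so the first Friday is November 5 and the second is November 12.
1 April 2028 is a Saturday, so Sundays fall on 2, 9, 16, 23, 30; the last is April 30.
Daylight saving runs 12 November 2027 – 30 April 2028; May 18, 2028 is outside that window, so Jorir is on standard time at UTC+11:00.
04:30 Jorir − 11h = 17:30 UTC (rolling into the previous day, 17 May 2028).
At the standard offset (UTC−03:00), 17:30 UTC − 3h = 14:30 Othan Coast standard time.
The standard-time date in Othan Coast, May 17, 2028, lies within the daylight-saving period (26 March – 24 September), so Othan Coast is on daylight time, UTC−02:00.
17:30 UTC − 2h = 15:30 Othan Coast.

15:30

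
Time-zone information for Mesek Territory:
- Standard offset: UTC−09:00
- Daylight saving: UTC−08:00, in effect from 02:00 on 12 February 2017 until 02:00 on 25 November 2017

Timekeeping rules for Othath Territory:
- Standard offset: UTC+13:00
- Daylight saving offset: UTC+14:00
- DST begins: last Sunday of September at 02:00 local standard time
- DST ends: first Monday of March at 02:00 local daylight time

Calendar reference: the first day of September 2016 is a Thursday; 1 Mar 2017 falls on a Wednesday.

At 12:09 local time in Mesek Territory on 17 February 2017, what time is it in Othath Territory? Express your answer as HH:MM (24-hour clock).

10:09

17 February 2017 lies within the daylight-saving period (12 February – 25 November), so Mesek Territory is on daylight time, UTC−08:00.
12:09 Mesek Territory + 8h = 20:09 UTC.
1 September 2016 is a Thursday, so Sundays fall on 4, 11, 18, 25; the last is September 25.
1 March 2017 is a Wednesday, so the first Monday is March 6.
At the standard offset (UTC+13:00), 20:09 UTC + 13h = 09:09 Othath Territory standard time (rolling into the next day, 18 February 2017).
Daylight saving runs 25 September 2016 – 6 March 2017; the standard-time date in Othath Territory, 18 February 2017, is inside that window, so Othath Territory is at UTC+14:00.
20:09 UTC + 14h = 10:09 Othath Territory (rolling into the next day, 18 February 2017).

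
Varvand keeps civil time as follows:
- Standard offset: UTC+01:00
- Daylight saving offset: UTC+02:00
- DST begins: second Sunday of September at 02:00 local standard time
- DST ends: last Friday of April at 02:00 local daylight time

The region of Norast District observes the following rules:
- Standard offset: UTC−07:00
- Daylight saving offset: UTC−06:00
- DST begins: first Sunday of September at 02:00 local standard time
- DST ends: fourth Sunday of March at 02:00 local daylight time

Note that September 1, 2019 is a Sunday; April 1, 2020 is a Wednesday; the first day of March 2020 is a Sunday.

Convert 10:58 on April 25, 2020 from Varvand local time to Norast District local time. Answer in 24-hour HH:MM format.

1 September 2019 is a Sunday, so the first Sunday is September 1 and the second is September 8.
1 April 2020 is a Wednesday, so Fridays fall on 3, 10, 17, 24; the last is April 24.
April 25, 2020 does not fall between 8 September 2019 and 24 April 2020, so daylight saving is not in effect and Varvand is at UTC+01:00.
10:58 Varvand − 1h = 09:58 UTC.
1 September 2019 is a Sunday, so the first Sunday is September 1.
1 March 2020 is a Sunday, so the first Sunday is March 1 and the fourth is March 22.
At the standard offset (UTC−07:00), 09:58 UTC − 7h = 02:58 Norast District standard time.
Daylight saving runs 1 September 2019 – 22 March 2020; the standard-time date in Norast District, April 25, 2020, is outside that window, so Norast District is on standard time at UTC−07:00.
09:58 UTC − 7h = 02:58 Norast District.

02:58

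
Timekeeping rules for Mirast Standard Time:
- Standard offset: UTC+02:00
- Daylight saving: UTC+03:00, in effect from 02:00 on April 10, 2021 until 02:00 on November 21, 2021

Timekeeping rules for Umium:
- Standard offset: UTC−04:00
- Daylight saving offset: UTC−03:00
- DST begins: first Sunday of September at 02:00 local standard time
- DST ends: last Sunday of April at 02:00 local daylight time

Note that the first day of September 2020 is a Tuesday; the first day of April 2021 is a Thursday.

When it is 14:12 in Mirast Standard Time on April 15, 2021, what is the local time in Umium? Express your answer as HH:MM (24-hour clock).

Daylight saving runs 10 April – 21 November; April 15, 2021 is inside that window, so Mirast Standard Time is at UTC+03:00.
14:12 Mirast Standard Time − 3h = 11:12 UTC.
1 September 2020 is a Tuesday, so the first Sunday is September 6.
1 April 2021 is a Thursday, so Sundays fall on 4, 11, 18, 25; the last is April 25.
At the standard offset (UTC−04:00), 11:12 UTC − 4h = 07:12 Umium standard time.
The standard-time date in Umium, April 15, 2021, lies within the daylight-saving period (6 September 2020 – 25 April 2021), so Umium is on daylight time, UTC−03:00.
11:12 UTC − 3h = 08:12 Umium.

08:12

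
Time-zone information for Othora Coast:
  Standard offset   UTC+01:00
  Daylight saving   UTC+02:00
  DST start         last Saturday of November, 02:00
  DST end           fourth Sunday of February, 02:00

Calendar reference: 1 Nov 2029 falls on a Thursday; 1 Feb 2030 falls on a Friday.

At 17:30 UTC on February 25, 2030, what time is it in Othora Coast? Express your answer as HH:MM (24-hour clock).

1 November 2029 is a Thursday, so Saturdays fall on 3, 10, 17, 24; the last is November 24.
1 February 2030 is a Friday, so the first Sunday is February 3 and the fourth is February 24.
At the standard offset (UTC+01:00), 17:30 UTC + 1h = 18:30 Othora Coast standard time.
The standard-time date in Othora Coast, February 25, 2030, is outside the daylight-saving period (24 November 2029 – 24 February 2030), so Othora Coast is on standard time, UTC+01:00.
17:30 UTC + 1h = 18:30 local.

18:30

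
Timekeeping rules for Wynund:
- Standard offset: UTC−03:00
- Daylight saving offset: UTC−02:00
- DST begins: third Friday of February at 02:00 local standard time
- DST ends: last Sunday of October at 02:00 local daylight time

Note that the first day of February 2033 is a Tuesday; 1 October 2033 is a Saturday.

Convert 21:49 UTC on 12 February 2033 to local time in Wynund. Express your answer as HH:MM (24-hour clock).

18:49

1 February 2033 is a Tuesday, so the first Friday is February 4 and the third is February 18.
1 October 2033 is a Saturday, so Sundays fall on 2, 9, 16, 23, 30; the last is October 30.
At the standard offset (UTC−03:00), 21:49 UTC − 3h = 18:49 Wynund standard time.
The standard-time date in Wynund, 12 February 2033, does not fall between 18 February and 30 October, so daylight saving is not in effect and Wynund is at UTC−03:00.
21:49 UTC − 3h = 18:49 local.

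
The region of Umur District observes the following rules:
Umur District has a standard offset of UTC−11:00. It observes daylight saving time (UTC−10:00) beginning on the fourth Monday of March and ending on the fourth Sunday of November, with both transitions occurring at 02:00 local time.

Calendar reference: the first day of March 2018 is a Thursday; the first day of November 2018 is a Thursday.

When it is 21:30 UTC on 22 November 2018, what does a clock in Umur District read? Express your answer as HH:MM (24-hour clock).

1 March 2018 is a Thursday, so the first Monday is March 5 and the fourth is March 26.
1 November 2018 is a Thursday, so the first Sunday is November 4 and the fourth is November 25.
At the standard offset (UTC−11:00), 21:30 UTC − 11h = 10:30 Umur District standard time.
The standard-time date in Umur District, 22 November 2018, falls between 26 March and 25 November, so daylight saving is in effect and Umur District is at UTC−10:00.
21:30 UTC − 10h = 11:30 local.

11:30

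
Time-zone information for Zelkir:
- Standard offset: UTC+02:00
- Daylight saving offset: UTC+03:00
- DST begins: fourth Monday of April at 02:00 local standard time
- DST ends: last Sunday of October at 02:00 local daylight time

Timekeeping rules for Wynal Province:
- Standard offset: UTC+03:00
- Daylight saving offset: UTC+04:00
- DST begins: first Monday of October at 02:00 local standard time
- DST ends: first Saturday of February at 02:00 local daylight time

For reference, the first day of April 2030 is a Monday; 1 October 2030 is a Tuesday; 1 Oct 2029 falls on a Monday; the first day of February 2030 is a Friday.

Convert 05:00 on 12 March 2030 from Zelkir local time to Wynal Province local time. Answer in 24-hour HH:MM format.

06:00

1 April 2030 is a Monday, so the first Monday is April 1 and the fourth is April 22.
1 October 2030 is a Tuesday, so Sundays fall on 6, 13, 20, 27; the last is October 27.
Daylight saving runs 22 April – 27 October; 12 March 2030 is outside that window, so Zelkir is on standard time at UTC+02:00.
05:00 Zelkir − 2h = 03:00 UTC.
1 October 2029 is a Monday, so the first Monday is October 1.
1 February 2030 is a Friday, so the first Saturday is February 2.
At the standard offset (UTC+03:00), 03:00 UTC + 3h = 06:00 Wynal Province standard time.
The standard-time date in Wynal Province, 12 March 2030, is outside the daylight-saving period (1 October 2029 – 2 February 2030), so Wynal Province is on standard time, UTC+03:00.
03:00 UTC + 3h = 06:00 Wynal Province.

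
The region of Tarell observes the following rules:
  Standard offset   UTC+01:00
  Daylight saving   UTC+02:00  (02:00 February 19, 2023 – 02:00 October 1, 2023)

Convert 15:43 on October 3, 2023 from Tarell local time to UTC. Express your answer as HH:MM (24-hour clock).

October 3, 2023 does not fall between 19 February and 1 October, so daylight saving is not in effect and Tarell is at UTC+01:00.
15:43 local − 1h = 14:43 UTC.

14:43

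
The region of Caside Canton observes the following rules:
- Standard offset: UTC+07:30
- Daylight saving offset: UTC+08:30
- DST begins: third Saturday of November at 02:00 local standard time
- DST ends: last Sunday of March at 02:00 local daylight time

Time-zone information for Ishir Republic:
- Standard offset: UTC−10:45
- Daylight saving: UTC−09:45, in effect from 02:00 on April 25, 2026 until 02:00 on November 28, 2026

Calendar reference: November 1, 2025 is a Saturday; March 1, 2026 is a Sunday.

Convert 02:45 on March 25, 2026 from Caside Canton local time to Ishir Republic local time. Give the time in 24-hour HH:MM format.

1 November 2025 is a Saturday, so the first Saturday is November 1 and the third is November 15.
1 March 2026 is a Sunday, so Sundays fall on 1, 8, 15, 22, 29; the last is March 29.
Daylight saving runs 15 November 2025 – 29 March 2026; March 25, 2026 is inside that window, so Caside Canton is at UTC+08:30.
02:45 Caside Canton − 8h30m = 18:15 UTC (rolling into the previous day, 24 March 2026).
At the standard offset (UTC−10:45), 18:15 UTC − 10h45m = 07:30 Ishir Republic standard time.
Daylight saving runs 25 April – 28 November; the standard-time date in Ishir Republic, March 24, 2026, is outside that window, so Ishir Republic is on standard time at UTC−10:45.
18:15 UTC − 10h45m = 07:30 Ishir Republic.

07:30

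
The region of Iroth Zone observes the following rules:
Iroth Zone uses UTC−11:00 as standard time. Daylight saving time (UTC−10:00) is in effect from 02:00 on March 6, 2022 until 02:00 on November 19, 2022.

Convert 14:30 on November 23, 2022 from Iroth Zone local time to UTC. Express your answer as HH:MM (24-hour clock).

Daylight saving runs 6 March – 19 November; November 23, 2022 is outside that window, so Iroth Zone is on standard time at UTC−11:00.
14:30 local + 11h = 01:30 UTC (rolling into the next day, 24 November 2022).

01:30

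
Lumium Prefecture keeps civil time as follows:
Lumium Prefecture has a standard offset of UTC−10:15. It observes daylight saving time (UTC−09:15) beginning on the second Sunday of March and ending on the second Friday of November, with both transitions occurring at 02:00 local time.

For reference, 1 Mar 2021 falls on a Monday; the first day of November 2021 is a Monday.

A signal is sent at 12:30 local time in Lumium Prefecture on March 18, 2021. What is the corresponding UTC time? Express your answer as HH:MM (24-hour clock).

21:45

1 March 2021 is a Monday, so the first Sunday is March 7 and the second is March 14.
1 November 2021 is a Monday, so the first Friday is November 5 and the second is November 12.
March 18, 2021 falls between 14 March and 12 November, so daylight saving is in effect and Lumium Prefecture is at UTC−09:15.
12:30 local + 9h15m = 21:45 UTC.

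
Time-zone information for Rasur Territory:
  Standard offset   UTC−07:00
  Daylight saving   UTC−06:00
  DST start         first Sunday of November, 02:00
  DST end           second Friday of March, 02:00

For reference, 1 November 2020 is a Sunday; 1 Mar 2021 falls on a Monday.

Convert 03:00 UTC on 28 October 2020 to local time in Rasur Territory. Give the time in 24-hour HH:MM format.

20:00

1 November 2020 is a Sunday, so the first Sunday is November 1.
1 March 2021 is a Monday, so the first Friday is March 5 and the second is March 12.
At the standard offset (UTC−07:00), 03:00 UTC − 7h = 20:00 Rasur Territory standard time (rolling into the previous day, 27 October 2020).
The standard-time date in Rasur Territory, 27 October 2020, does not fall between 1 November 2020 and 12 March 2021, so daylight saving is not in effect and Rasur Territory is at UTC−07:00.
03:00 UTC − 7h = 20:00 local (rolling into the previous day, 27 October 2020).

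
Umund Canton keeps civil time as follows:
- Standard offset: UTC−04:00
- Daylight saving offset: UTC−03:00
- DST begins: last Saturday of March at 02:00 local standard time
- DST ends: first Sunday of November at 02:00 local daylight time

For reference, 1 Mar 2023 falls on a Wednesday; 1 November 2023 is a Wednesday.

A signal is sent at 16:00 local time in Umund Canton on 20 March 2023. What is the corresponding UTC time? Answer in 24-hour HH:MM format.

1 March 2023 is a Wednesday, so Saturdays fall on 4, 11, 18, 25; the last is March 25.
1 November 2023 is a Wednesday, so the first Sunday is November 5.
20 March 2023 does not fall between 25 March and 5 November, so daylight saving is not in effect and Umund Canton is at UTC−04:00.
16:00 local + 4h = 20:00 UTC.

20:00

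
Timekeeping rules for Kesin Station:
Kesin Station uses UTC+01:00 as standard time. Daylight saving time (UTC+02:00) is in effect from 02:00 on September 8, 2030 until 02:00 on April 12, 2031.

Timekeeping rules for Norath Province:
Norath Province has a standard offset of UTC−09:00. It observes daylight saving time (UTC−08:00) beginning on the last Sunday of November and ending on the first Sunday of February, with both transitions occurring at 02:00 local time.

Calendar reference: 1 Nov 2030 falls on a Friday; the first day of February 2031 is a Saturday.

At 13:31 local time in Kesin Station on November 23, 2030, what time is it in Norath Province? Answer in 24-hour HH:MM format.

November 23, 2030 falls between 8 September 2030 and 12 April 2031, so daylight saving is in effect and Kesin Station is at UTC+02:00.
13:31 Kesin Station − 2h = 11:31 UTC.
1 November 2030 is a Friday, so Sundays fall on 3, 10, 17, 24; the last is November 24.
1 February 2031 is a Saturday, so the first Sunday is February 2.
At the standard offset (UTC−09:00), 11:31 UTC − 9h = 02:31 Norath Province standard time.
Daylight saving runs 24 November 2030 – 2 February 2031; the standard-time date in Norath Province, November 23, 2030, is outside that window, so Norath Province is on standard time at UTC−09:00.
11:31 UTC − 9h = 02:31 Norath Province.

02:31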